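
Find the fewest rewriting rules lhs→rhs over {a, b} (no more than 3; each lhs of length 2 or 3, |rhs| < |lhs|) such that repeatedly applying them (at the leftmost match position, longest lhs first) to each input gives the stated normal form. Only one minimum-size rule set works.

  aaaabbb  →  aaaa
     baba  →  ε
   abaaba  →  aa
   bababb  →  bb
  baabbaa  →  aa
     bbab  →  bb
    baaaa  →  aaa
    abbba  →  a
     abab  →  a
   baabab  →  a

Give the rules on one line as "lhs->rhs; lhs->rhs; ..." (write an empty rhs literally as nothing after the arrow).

ab->a; aba->a; ba->

  | aaaabbb => aaaabb => aaaab => aaaa
  | baba => ba => ε
  | abaaba => aaba => aa
  | bababb => babb => bb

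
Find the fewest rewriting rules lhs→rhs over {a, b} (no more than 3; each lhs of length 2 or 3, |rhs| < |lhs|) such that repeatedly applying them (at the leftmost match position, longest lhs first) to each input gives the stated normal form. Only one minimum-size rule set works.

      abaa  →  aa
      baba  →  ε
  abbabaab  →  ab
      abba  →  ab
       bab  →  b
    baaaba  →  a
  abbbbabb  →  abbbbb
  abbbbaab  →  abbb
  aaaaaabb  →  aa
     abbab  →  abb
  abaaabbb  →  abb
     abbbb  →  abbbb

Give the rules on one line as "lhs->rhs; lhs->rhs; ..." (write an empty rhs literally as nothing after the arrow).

aab->; ba->

  | abaa => aa
  | baba => ba => ε
  | abbabaab => abbaab => abab => ab
  | abba => ab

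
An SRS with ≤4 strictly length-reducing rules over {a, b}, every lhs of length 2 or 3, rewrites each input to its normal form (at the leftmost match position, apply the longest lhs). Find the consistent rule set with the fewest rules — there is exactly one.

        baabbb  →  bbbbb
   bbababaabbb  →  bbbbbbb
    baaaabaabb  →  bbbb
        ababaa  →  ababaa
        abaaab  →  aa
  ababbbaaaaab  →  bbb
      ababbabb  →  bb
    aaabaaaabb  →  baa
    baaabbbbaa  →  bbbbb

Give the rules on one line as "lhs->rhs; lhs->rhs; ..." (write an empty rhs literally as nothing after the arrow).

aaa->; aab->bb; abb->aa; bba->bb

  | baabbb => bbbbb
  | bbababaabbb => bbbabaabbb => bbbbaabbb => bbbbabbb => bbbbbbb
  | baaaabaabb => babaabb => babbbb => baabb => bbbb
  | ababaa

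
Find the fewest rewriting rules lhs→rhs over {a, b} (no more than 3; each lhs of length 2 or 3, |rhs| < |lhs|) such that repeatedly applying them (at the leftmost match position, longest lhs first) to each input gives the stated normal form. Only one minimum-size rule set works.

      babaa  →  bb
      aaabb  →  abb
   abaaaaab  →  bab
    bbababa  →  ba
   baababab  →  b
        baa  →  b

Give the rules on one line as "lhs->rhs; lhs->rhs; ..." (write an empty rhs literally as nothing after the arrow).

  | babaa => bbaa => bb
  | aaabb => abb
  | abaaaaab => baaaaab => baaab => bab
  | bbababa => bbbaba => aaba => ba

aa->; aba->ba; bbb->a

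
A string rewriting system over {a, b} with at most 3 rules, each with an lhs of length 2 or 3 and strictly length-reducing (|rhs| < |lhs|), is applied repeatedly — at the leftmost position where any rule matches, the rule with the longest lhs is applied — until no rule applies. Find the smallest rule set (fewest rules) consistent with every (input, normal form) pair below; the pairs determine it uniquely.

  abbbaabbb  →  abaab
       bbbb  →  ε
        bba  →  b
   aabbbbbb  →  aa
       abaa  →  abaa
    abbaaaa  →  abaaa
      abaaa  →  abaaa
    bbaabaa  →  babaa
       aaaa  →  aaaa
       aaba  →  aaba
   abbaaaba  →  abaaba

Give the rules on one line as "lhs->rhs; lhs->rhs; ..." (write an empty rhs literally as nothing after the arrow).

bb->; bba->b

  | abbbaabbb => abaabbb => abaab
  | bbbb => bb => ε
  | bba => b
  | aabbbbbb => aabbbb => aabb => aa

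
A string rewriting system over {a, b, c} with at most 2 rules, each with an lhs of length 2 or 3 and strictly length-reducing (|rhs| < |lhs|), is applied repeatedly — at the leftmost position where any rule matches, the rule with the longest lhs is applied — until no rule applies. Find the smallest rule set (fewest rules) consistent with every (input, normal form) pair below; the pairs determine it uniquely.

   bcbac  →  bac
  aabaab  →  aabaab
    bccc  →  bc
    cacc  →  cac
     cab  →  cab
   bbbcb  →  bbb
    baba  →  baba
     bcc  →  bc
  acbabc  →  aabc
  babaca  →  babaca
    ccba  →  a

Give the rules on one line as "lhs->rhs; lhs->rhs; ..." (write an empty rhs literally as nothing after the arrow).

cb->; cc->c

  | bcbac => bac
  | aabaab
  | bccc => bcc => bc
  | cacc => cac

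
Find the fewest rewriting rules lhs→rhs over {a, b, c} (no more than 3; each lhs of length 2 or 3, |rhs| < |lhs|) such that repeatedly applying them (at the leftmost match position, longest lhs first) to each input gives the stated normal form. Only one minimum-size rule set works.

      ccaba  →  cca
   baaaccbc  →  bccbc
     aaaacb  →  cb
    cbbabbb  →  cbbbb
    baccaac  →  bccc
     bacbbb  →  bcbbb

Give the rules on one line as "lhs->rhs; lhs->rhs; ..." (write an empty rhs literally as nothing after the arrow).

ab->; ac->c

  | ccaba => cca
  | baaaccbc => baaccbc => baccbc => bccbc
  | aaaacb => aaacb => aacb => acb => cb
  | cbbabbb => cbbbb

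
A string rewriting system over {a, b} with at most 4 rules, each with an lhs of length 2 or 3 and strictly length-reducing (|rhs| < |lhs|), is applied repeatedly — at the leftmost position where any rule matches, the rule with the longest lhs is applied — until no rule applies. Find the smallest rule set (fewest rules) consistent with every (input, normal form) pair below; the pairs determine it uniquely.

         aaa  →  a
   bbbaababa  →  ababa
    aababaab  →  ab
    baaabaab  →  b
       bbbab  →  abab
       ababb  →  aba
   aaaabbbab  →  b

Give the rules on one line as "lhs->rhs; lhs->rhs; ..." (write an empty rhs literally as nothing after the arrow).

  | aaa => aa => a
  | bbbaababa => abaababa => ababa
  | aababaab => abaab => ab
  | baaabaab => baabaab => baab => b

aa->a; aab->; bb->a; bba->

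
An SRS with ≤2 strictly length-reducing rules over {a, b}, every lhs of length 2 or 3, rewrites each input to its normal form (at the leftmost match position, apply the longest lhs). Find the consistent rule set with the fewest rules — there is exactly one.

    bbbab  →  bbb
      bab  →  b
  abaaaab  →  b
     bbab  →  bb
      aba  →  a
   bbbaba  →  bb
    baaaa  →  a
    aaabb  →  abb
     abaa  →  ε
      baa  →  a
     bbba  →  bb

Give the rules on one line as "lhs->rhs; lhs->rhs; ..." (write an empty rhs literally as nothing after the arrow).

  | bbbab => bbb
  | bab => b
  | abaaaab => aaaab => aab => b
  | bbab => bb

aa->; ba->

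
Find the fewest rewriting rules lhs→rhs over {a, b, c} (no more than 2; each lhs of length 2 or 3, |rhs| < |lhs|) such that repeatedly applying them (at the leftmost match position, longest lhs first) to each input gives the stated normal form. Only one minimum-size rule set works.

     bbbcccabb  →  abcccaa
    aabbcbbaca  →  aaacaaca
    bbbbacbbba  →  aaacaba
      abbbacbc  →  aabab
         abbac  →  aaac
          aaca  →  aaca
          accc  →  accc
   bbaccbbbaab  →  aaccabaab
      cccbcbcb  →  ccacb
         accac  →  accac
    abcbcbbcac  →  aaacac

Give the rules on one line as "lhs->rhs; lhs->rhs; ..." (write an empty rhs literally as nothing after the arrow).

  | bbbcccabb => abcccabb => abcccaa
  | aabbcbbaca => aaacbbaca => aaacaaca
  | bbbbacbbba => abbacbbba => aaacbbba => aaacaba
  | abbbacbc => aabacbc => aabab

bb->a; cbc->b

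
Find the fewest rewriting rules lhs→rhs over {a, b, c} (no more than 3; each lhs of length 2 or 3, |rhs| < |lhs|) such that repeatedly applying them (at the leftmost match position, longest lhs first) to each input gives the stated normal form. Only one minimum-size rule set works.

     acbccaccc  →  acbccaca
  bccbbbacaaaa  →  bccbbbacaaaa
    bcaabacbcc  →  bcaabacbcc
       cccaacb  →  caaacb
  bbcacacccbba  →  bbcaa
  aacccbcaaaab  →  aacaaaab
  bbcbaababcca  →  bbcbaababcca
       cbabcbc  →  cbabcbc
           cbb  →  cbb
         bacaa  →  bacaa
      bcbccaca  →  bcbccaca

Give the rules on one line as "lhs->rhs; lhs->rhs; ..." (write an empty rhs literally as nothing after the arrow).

cab->; ccc->ca

  | acbccaccc => acbccaca
  | bccbbbacaaaa
  | bcaabacbcc
  | cccaacb => caaacb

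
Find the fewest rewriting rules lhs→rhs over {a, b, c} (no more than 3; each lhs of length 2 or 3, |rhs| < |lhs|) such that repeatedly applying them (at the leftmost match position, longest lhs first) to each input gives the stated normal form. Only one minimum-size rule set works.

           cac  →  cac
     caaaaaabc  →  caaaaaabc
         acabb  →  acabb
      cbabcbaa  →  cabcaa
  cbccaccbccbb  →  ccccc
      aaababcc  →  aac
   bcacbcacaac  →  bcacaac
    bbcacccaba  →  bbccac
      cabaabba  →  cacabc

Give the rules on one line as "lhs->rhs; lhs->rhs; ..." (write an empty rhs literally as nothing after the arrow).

acc->; ba->c; cb->c

  | cac
  | caaaaaabc
  | acabb
  | cbabcbaa => cabcbaa => cabcaa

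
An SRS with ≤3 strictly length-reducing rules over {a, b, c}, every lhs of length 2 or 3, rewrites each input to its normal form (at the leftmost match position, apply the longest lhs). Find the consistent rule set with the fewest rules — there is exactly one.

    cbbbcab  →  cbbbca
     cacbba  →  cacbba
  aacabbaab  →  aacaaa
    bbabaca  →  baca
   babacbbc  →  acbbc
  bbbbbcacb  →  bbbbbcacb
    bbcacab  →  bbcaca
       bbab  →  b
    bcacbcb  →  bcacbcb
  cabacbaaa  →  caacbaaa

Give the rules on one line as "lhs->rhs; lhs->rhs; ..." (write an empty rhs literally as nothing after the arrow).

  | cbbbcab => cbbbca
  | cacbba
  | aacabbaab => aacabaab => aacaaab => aacaaa
  | bbabaca => baca

ab->a; bab->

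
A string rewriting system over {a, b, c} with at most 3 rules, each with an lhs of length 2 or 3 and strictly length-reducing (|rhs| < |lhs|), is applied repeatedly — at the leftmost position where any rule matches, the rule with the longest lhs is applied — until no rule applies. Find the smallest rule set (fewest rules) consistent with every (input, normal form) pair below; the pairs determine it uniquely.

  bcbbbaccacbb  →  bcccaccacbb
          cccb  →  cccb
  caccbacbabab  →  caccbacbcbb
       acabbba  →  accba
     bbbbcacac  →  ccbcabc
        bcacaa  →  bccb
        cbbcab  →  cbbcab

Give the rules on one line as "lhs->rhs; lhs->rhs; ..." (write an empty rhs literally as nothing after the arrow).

  | bcbbbaccacbb => bcccaccacbb
  | cccb
  | caccbacbabab => caccbacbcbb
  | acabbba => abbbba => accba

aba->cb; aca->ab; bbb->cc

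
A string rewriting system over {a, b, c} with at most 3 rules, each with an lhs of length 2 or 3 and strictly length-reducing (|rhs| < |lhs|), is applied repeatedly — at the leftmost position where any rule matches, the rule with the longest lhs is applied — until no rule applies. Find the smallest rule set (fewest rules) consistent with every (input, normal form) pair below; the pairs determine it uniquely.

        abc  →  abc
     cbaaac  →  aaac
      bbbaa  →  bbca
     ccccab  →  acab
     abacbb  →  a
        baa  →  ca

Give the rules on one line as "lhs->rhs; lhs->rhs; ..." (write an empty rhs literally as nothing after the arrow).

ba->c; cb->; ccc->a

  | abc
  | cbaaac => aaac
  | bbbaa => bbca
  | ccccab => acab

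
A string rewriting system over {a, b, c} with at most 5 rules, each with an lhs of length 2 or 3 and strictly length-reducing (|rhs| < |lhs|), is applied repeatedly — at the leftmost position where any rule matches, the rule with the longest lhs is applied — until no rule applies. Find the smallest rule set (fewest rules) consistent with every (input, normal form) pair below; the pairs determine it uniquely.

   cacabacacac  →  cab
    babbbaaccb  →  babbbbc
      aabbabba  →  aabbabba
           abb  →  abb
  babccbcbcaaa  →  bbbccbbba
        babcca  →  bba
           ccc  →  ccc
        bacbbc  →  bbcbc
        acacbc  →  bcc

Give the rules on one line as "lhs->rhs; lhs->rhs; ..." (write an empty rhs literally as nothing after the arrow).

  | cacabacacac => cabacacac => cabacac => cabac => cab
  | babbbaaccb => babbbacb => babbbbc
  | aabbabba
  | abb

abc->ba; ac->; acb->bc; caa->bb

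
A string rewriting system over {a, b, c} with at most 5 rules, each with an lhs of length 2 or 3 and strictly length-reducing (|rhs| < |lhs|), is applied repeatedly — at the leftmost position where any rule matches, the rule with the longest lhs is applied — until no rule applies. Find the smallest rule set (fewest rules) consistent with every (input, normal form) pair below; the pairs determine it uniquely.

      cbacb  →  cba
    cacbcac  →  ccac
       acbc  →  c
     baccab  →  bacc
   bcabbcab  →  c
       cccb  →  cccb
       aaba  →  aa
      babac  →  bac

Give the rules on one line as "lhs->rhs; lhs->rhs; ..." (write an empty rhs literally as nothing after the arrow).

ab->; acb->bc; bc->a; bcc->c

  | cbacb => cbbc => cba
  | cacbcac => cbccac => ccac
  | acbc => bcc => c
  | baccab => bacc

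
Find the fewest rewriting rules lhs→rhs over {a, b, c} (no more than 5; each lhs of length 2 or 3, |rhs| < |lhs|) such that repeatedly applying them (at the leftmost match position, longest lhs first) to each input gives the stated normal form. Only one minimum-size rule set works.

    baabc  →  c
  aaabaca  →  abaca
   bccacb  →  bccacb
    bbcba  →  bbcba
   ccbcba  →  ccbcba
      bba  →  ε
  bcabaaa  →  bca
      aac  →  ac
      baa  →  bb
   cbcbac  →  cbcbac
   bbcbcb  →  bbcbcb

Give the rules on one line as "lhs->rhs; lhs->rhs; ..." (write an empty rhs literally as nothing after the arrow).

  | baabc => bbbc => c
  | aaabaca => aabaca => abaca
  | bccacb
  | bbcba

aa->a; baa->bb; bba->; bbb->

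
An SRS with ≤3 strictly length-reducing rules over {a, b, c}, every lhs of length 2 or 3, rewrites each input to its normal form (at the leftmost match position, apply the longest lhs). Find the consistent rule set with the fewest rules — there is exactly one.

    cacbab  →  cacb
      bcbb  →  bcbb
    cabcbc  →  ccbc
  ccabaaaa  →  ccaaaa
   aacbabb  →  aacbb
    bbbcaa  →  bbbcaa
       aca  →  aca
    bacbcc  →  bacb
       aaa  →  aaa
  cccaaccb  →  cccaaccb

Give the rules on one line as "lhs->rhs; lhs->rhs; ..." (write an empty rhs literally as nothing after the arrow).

  | cacbab => cacb
  | bcbb
  | cabcbc => ccbc
  | ccabaaaa => ccaaaa

ab->; bcc->b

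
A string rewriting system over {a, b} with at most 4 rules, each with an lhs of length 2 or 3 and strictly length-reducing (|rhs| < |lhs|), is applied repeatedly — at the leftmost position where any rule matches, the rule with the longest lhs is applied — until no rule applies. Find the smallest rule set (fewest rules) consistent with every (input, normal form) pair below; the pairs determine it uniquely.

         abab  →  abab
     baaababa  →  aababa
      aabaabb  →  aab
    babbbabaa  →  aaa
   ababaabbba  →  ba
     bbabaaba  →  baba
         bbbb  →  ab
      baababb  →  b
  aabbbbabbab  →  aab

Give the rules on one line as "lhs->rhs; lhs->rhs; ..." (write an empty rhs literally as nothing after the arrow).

  | abab
  | baaababa => aababa
  | aabaabb => aaabb => aab
  | babbbabaa => bbbabaa => aabaa => aaa

abb->b; baa->a; bbb->a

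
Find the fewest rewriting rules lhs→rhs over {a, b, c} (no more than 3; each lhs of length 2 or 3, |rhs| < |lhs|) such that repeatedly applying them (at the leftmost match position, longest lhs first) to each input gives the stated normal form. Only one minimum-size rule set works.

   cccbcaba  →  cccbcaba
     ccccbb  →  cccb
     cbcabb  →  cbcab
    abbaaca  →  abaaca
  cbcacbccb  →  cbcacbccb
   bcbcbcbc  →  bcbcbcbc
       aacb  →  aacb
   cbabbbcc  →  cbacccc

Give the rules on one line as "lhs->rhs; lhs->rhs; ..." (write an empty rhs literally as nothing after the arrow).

bb->b; bbb->cc; cbb->b

  | cccbcaba
  | ccccbb => cccb
  | cbcabb => cbcab
  | abbaaca => abaaca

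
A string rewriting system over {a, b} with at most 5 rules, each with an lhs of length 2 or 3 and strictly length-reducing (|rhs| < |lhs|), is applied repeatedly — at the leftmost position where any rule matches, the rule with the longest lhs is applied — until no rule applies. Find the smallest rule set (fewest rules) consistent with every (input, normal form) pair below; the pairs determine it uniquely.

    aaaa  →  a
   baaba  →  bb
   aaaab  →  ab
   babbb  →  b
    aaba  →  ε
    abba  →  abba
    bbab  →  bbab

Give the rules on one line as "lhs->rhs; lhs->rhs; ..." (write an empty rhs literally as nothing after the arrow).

aa->a; aba->; baa->bb; bbb->ba

  | aaaa => aaa => aa => a
  | baaba => bbba => baa => bb
  | aaaab => aaab => aab => ab
  | babbb => baba => b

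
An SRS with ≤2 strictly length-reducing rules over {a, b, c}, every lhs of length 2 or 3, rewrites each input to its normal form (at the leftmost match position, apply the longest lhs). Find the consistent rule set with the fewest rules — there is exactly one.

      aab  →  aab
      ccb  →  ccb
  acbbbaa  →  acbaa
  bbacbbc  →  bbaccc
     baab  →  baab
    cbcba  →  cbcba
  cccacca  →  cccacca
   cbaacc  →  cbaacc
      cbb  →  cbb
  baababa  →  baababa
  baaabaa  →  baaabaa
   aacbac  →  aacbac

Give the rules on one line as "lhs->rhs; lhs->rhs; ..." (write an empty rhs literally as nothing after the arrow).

bbb->b; bbc->cc

  | aab
  | ccb
  | acbbbaa => acbaa
  | bbacbbc => bbaccc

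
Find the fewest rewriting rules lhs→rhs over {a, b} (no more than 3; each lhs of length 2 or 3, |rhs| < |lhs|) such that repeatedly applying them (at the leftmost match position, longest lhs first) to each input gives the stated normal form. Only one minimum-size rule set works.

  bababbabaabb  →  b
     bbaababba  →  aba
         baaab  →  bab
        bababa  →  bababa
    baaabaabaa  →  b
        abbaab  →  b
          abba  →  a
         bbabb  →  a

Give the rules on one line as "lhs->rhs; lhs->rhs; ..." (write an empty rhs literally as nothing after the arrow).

  | bababbabaabb => babaaabaabb => bababaabb => bababbb => babaab => babb => baa => b
  | bbaababba => aaababba => ababba => abaaa => aba
  | baaab => bab
  | bababa

aa->; bb->a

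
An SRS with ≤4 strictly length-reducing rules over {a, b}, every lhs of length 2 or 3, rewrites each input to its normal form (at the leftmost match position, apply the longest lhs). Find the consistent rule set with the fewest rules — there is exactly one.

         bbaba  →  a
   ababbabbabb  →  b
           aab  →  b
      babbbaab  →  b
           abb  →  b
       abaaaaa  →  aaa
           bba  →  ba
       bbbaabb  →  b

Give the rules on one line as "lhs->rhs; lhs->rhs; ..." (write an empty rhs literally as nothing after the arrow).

  | bbaba => baba => a
  | ababbabbabb => babbabbabb => babbabb => babb => b
  | aab => ab => b
  | babbbaab => bbaab => baab => b

ab->b; baa->; bab->; bb->b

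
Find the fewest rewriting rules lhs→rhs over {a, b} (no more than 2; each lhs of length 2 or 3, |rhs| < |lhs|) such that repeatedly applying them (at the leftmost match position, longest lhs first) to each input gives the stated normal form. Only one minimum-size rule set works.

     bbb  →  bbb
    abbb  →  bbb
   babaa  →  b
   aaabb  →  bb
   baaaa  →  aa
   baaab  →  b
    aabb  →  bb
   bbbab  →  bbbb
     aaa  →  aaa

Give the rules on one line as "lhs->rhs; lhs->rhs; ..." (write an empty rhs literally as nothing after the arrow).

  | bbb
  | abbb => bbb
  | babaa => bbaa => b
  | aaabb => aabb => abb => bb

ab->b; baa->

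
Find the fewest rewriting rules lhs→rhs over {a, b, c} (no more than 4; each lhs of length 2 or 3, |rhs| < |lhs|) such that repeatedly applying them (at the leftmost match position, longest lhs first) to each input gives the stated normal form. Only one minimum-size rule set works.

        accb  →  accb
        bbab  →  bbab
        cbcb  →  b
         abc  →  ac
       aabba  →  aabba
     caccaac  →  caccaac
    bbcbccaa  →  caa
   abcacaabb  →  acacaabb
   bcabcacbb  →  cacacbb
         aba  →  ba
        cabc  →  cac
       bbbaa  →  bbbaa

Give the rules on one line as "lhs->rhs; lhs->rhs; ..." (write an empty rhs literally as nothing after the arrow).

  | accb
  | bbab
  | cbcb => b
  | abc => ac

aba->ba; bc->c; cbc->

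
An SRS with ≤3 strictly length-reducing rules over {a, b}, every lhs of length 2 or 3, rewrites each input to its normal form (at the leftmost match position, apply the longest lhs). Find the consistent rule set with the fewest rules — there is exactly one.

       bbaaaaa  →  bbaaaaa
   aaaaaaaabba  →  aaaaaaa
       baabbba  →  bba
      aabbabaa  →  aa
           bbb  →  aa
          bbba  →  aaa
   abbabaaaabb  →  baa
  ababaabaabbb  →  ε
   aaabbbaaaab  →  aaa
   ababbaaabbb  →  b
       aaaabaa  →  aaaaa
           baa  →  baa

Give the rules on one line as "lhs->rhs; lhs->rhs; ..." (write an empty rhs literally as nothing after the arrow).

  | bbaaaaa
  | aaaaaaaabba => aaaaaaaba => aaaaaaa
  | baabbba => babba => bba
  | aabbabaa => ababaa => abaa => aa

ab->; bbb->aa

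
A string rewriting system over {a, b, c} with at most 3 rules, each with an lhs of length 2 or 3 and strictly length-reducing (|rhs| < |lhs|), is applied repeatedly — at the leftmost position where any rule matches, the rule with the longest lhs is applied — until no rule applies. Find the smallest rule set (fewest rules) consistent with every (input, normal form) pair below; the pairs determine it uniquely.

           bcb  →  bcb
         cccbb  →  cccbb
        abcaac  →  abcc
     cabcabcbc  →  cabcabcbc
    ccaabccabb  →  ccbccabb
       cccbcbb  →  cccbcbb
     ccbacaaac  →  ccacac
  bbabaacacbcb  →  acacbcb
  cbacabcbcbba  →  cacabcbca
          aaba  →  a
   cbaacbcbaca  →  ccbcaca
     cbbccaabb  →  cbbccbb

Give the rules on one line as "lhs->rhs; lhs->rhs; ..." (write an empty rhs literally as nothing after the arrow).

  | bcb
  | cccbb
  | abcaac => abcc
  | cabcabcbc

aa->; ba->a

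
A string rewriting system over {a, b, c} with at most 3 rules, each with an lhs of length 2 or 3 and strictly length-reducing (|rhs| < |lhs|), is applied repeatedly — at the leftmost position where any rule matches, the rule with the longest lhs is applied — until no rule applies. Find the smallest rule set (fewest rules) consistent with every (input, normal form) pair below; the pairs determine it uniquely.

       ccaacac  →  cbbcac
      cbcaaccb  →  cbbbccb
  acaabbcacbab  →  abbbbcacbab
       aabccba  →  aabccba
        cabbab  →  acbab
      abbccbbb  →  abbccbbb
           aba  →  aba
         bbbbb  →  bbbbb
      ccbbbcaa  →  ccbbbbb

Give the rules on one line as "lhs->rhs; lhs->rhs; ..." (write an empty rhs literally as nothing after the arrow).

  | ccaacac => cbbcac
  | cbcaaccb => cbbbccb
  | acaabbcacbab => abbbbcacbab
  | aabccba

caa->bb; cab->ac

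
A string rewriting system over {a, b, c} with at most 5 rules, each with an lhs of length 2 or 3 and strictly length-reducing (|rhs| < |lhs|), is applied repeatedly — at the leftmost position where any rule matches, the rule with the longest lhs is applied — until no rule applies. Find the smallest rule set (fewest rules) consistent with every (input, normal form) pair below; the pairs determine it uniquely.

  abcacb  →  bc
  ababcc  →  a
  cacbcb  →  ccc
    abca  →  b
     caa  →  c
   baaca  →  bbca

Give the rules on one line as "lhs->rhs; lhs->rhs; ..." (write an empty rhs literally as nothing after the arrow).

aa->b; abc->a; ac->c; cb->c

  | abcacb => aacb => bcb => bc
  | ababcc => abac => abc => a
  | cacbcb => ccbcb => cccb => ccc
  | abca => aa => b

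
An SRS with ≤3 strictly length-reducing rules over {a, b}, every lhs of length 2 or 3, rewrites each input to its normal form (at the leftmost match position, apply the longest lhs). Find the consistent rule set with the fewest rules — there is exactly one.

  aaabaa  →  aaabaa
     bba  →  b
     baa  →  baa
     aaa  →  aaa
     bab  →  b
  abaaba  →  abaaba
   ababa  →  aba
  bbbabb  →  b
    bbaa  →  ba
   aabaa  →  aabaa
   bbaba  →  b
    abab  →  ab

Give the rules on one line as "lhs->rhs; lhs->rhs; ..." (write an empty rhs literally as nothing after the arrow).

  | aaabaa
  | bba => b
  | baa
  | aaa

bab->b; bb->b; bba->b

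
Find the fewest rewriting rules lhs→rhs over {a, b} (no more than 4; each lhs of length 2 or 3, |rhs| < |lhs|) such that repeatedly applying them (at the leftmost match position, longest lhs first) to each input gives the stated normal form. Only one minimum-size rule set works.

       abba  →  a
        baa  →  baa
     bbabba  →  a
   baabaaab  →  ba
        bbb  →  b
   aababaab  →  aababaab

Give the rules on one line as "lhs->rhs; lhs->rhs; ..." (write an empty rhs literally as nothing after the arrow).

aaa->; abb->; bb->

  | abba => a
  | baa
  | bbabba => abba => a
  | baabaaab => baabb => ba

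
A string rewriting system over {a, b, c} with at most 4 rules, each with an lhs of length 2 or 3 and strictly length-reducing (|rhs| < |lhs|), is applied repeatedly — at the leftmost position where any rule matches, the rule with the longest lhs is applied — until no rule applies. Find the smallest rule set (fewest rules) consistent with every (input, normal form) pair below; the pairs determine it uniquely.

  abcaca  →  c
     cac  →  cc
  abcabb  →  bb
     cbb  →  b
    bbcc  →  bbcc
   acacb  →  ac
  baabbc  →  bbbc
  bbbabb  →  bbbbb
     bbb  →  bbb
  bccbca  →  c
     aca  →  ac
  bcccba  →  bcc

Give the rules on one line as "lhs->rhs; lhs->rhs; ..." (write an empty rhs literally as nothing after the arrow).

  | abcaca => bcaca => ca => c
  | cac => cc
  | abcabb => bcabb => bb
  | cbb => ab => b

ab->b; bca->; ca->c; cb->a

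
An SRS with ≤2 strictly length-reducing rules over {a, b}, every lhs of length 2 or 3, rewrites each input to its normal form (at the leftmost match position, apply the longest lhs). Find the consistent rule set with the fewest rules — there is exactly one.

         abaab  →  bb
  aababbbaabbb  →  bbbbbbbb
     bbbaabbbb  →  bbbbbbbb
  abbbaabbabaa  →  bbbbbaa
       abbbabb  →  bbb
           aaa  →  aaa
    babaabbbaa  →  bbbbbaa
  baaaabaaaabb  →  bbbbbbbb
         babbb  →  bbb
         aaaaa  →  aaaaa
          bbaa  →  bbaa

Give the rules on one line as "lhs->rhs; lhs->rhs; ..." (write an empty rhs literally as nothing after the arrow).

  | abaab => aab => bb
  | aababbbaabbb => bbabbbaabbb => bbbbaabbb => bbbbbbbb
  | bbbaabbbb => bbbbbbbb
  | abbbaabbabaa => bbaabbabaa => bbbbbabaa => bbbbbaa

aab->bb; ab->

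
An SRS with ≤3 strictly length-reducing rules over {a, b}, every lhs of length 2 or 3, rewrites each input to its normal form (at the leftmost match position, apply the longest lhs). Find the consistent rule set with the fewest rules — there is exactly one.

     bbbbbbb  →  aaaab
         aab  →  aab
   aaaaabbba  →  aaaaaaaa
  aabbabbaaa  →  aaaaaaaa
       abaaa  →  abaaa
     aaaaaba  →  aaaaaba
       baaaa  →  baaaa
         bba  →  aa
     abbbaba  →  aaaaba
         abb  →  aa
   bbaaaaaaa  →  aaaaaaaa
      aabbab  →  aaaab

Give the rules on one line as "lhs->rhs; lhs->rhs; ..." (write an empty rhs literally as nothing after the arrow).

bb->a; bbb->aa

  | bbbbbbb => aabbbb => aaaab
  | aab
  | aaaaabbba => aaaaaaaa
  | aabbabbaaa => aaaabbaaa => aaaaaaaa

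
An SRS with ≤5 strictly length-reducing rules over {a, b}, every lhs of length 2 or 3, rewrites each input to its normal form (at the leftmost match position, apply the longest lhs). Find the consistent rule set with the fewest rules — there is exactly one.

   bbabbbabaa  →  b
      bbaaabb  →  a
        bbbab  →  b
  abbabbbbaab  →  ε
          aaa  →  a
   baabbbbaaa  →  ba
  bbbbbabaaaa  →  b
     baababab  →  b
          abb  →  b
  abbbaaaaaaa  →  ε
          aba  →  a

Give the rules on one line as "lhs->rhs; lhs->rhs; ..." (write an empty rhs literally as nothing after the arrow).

  | bbabbbabaa => aabbbabaa => bbbabaa => babaa => baa => b
  | bbaaabb => aaaabb => aabb => bb => a
  | bbbab => bab => b
  | abbabbbbaab => babbbbaab => bbbbaab => bbaab => aaab => ab => ε

aa->; ab->; bb->a; bbb->b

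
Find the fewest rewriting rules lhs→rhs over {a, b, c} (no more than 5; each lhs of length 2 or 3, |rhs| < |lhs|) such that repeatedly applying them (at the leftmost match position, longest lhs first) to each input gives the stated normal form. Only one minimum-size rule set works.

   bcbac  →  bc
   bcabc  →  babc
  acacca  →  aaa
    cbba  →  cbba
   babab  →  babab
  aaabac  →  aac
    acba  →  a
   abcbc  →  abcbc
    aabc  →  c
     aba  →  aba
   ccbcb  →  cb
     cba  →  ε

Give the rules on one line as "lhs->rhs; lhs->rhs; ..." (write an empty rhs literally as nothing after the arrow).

  | bcbac => bc
  | bcabc => babc
  | acacca => aacca => aaca => aaa
  | cbba

aab->; ca->a; cba->; ccb->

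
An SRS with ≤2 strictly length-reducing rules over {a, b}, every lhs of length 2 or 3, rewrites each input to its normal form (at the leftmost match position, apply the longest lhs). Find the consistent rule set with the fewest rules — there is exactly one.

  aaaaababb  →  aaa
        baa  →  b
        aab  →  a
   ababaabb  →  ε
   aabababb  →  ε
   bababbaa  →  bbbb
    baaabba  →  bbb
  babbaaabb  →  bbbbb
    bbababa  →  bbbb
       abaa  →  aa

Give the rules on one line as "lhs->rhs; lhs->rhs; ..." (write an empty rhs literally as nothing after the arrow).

  | aaaaababb => aaaaabb => aaaab => aaa
  | baa => ba => b
  | aab => a
  | ababaabb => abaabb => aabb => ab => ε

ab->; ba->b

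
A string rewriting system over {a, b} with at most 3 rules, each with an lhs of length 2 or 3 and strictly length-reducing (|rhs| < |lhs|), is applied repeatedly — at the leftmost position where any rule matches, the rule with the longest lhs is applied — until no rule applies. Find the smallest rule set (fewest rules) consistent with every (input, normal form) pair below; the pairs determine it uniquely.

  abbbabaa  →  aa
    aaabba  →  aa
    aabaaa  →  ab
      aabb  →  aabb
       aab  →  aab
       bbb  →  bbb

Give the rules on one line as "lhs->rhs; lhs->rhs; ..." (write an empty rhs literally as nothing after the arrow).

  | abbbabaa => abbabaa => ababaa => aabaa => aaaa => aba => aa
  | aaabba => abbba => abba => aba => aa
  | aabaaa => aaaaa => abaa => aaa => ab
  | aabb

aaa->ab; ba->a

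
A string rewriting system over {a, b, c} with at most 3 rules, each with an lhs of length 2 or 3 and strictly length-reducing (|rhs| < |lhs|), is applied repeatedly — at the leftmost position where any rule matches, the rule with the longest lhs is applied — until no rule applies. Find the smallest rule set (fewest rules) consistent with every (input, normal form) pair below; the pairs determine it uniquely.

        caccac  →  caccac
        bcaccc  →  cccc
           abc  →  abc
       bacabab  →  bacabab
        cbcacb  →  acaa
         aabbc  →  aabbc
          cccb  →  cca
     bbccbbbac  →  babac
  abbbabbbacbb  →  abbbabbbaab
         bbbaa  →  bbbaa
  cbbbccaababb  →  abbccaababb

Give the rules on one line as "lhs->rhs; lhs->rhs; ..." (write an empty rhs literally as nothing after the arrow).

  | caccac
  | bcaccc => cccc
  | abc
  | bacabab

bca->c; cb->a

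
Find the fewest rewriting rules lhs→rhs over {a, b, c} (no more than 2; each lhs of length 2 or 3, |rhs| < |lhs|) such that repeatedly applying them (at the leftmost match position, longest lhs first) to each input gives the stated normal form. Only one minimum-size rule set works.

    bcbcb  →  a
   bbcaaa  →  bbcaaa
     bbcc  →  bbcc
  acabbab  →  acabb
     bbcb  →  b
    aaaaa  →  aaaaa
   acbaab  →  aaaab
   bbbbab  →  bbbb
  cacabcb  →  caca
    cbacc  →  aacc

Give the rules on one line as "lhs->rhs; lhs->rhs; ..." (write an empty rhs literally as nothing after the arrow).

ba->; cb->a

  | bcbcb => bacb => cb => a
  | bbcaaa
  | bbcc
  | acabbab => acabb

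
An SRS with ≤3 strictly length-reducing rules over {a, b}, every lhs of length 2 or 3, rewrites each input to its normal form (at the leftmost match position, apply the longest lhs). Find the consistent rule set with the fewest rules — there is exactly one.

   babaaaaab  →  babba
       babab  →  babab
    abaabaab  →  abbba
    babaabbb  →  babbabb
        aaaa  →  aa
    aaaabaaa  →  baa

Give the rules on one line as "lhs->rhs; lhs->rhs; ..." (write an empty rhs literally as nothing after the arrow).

aaa->aa; aab->ba

  | babaaaaab => babaaaab => babaaab => babaab => babba
  | babab
  | abaabaab => abbaaab => abbaab => abbba
  | babaabbb => babbabb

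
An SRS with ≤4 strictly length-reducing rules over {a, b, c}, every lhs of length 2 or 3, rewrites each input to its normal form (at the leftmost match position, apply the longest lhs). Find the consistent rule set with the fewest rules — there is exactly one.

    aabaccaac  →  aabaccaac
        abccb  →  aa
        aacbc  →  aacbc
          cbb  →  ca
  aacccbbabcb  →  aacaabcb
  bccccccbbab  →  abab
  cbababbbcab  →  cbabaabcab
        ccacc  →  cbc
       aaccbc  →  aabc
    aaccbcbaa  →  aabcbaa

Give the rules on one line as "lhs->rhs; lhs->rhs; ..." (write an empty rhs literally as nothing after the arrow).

bb->a; cac->b; ccb->b

  | aabaccaac
  | abccb => abb => aa
  | aacbc
  | cbb => ca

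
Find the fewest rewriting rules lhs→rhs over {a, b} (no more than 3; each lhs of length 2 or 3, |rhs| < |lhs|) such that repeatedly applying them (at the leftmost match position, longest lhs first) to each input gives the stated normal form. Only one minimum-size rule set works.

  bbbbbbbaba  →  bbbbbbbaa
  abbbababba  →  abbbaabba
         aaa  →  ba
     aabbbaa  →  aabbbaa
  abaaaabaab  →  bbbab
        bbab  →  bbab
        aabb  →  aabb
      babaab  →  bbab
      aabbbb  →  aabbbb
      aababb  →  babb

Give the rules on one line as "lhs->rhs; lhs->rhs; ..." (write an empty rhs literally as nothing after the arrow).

  | bbbbbbbaba => bbbbbbbaa
  | abbbababba => abbbaabba
  | aaa => ba
  | aabbbaa

aaa->ba; aba->aa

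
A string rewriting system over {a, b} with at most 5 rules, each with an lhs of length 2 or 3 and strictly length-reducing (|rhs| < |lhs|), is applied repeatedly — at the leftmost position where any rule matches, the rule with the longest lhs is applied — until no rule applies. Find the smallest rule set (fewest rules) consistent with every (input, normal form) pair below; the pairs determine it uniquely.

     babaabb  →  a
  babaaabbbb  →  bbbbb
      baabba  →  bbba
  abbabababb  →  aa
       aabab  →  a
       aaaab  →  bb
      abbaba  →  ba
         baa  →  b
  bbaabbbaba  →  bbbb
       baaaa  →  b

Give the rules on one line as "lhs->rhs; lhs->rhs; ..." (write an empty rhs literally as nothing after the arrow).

  | babaabb => aaabb => babb => ab => a
  | babaaabbbb => aaaabbbb => baabbbb => bbbbb
  | baabba => bbba
  | abbabababb => ababababb => aabababb => aaababb => bababb => aabb => aab => aa

aaa->ba; ab->a; baa->b; bab->a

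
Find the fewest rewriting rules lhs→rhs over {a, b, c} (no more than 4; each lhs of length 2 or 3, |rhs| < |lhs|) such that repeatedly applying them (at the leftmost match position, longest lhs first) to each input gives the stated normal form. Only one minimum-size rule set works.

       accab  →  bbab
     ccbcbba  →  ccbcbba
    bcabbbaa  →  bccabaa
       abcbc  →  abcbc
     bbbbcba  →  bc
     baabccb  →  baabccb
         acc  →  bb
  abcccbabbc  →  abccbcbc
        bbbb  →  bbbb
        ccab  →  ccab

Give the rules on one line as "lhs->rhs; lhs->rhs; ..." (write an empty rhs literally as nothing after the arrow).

abb->ca; acc->bb; bbc->bc; cba->bc

  | accab => bbab
  | ccbcbba
  | bcabbbaa => bccabaa
  | abcbc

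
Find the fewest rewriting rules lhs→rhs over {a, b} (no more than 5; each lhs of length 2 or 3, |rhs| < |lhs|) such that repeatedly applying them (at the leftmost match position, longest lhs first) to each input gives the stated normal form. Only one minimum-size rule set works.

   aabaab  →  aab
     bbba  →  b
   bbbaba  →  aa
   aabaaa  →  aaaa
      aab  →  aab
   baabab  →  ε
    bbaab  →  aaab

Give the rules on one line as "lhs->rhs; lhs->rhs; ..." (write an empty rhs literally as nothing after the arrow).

  | aabaab => aabbb => aab
  | bbba => ba => b
  | bbbaba => baba => bba => aa
  | aabaaa => aabba => aaaa

ba->b; baa->bb; bb->; bba->aa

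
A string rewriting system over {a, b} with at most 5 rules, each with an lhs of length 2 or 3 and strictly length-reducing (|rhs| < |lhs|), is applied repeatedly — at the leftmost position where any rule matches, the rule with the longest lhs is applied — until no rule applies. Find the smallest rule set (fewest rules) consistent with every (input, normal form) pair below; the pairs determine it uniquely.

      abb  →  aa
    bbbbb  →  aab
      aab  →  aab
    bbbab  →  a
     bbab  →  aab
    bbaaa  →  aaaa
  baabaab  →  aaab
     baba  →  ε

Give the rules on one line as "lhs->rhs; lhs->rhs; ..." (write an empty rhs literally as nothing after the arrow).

  | abb => aa
  | bbbbb => abbb => aab
  | aab
  | bbbab => abab => bb => a

aba->b; ba->; baa->b; bb->a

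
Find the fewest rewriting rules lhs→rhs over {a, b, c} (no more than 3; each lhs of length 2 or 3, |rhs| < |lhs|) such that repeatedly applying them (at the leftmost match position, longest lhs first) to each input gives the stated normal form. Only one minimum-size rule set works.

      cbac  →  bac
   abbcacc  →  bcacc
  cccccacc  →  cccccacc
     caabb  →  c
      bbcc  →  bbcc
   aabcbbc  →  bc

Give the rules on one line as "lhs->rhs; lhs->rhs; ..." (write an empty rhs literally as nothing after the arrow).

ab->; cb->b

  | cbac => bac
  | abbcacc => bcacc
  | cccccacc
  | caabb => cab => c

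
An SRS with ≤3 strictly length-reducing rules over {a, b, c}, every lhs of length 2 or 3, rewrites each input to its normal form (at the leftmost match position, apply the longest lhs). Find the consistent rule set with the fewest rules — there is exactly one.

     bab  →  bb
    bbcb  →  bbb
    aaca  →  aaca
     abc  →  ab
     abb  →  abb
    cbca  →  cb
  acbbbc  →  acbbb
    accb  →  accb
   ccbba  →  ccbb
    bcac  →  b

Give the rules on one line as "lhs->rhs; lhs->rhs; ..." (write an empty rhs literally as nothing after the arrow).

  | bab => bb
  | bbcb => bbb
  | aaca
  | abc => ab

ba->b; bc->b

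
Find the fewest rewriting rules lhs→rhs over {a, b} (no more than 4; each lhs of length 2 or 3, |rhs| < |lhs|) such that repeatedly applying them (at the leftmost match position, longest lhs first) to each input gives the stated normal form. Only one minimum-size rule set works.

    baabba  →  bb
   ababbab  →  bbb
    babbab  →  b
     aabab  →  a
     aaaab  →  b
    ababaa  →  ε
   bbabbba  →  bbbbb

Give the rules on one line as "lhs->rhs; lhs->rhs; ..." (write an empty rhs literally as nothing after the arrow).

  | baabba => aabba => bba => bb
  | ababbab => aabbab => bbab => bbb
  | babbab => abbab => abab => aab => b
  | aabab => bab => ab => a

aa->; ab->a; ba->a; bba->bb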